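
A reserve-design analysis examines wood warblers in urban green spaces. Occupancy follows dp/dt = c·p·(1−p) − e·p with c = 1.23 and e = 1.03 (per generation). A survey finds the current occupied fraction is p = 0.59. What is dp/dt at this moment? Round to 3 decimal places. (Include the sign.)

Colonization term: c·p·(1−p) = 1.23×0.59×0.4100 = 0.29754.
Extinction term: e·p = 0.60770.
dp/dt = 0.29754 − 0.60770 = -0.31016.

-0.310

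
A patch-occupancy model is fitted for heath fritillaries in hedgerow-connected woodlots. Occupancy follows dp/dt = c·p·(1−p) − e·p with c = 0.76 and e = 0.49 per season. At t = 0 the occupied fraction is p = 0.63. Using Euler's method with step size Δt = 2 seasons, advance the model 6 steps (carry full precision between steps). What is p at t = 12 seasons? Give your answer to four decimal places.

Update rule: p ← p + [c·p·(1−p) − e·p]·Δt with Δt = 2.
p: 0.63000 → 0.36691  (Δp = -0.26309)
p: 0.36691 → 0.36042  (Δp = -0.00650)
p: 0.36042 → 0.35759  (Δp = -0.00282)
p: 0.35759 → 0.35633  (Δp = -0.00127)
p: 0.35633 → 0.35575  (Δp = -0.00058)
p: 0.35575 → 0.35549  (Δp = -0.00026)

0.3555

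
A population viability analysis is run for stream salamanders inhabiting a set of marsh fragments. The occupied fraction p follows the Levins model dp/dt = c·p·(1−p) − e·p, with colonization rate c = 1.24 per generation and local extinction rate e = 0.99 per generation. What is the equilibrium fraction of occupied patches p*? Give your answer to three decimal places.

0.202

At equilibrium, colonization balances extinction: c·p*·(1−p*) = e·p*.
So p* = 1 − e/c = 1 − 0.99/1.24 = 1 − 0.7984 = 0.2016.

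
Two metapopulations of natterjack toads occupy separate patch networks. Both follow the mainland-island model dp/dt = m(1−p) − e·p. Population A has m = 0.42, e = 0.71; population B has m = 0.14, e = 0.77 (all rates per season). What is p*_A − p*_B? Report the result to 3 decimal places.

A: p*_A = m/(m+e) = 0.42/1.1300 = 0.3717.
B: p*_B = 0.14/0.9100 = 0.1538.
p*_A − p*_B = 0.3717 − 0.1538 = 0.2178.

0.218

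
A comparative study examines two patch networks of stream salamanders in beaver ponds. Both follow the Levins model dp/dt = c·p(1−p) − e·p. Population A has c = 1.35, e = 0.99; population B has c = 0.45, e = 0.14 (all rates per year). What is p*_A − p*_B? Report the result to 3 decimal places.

A: p*_A = 1 − 0.99/1.35 = 0.2667.
B: p*_B = 1 − 0.14/0.45 = 0.6889.
p*_A − p*_B = 0.2667 − 0.6889 = -0.4222.

-0.422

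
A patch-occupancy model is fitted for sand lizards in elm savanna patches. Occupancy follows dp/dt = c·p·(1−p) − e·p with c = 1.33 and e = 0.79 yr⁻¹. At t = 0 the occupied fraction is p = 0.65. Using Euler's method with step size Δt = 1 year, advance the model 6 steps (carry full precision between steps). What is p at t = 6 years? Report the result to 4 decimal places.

Update rule: p ← p + [c·p·(1−p) − e·p]·Δt with Δt = 1.
t = 1: p = 0.65000 + (-0.21093) = 0.43907
t = 2: p = 0.43907 + (-0.01931) = 0.41977
t = 3: p = 0.41977 + (-0.00768) = 0.41209
t = 4: p = 0.41209 + (-0.00333) = 0.40876
t = 5: p = 0.40876 + (-0.00149) = 0.40727
t = 6: p = 0.40727 + (-0.00068) = 0.40659

0.4066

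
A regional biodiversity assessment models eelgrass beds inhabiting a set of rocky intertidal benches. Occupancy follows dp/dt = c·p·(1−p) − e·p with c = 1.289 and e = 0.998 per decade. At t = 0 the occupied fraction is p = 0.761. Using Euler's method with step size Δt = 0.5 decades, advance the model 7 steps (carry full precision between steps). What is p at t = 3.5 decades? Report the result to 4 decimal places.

0.2792

Update rule: p ← p + [c·p·(1−p) − e·p]·Δt with Δt = 0.5.
  1  |  dp/dt·Δt = -0.262518  |  p_1 = 0.498482
  2  |  dp/dt·Δt = -0.087619  |  p_2 = 0.410863
  3  |  dp/dt·Δt = -0.049016  |  p_3 = 0.361847
  4  |  dp/dt·Δt = -0.031738  |  p_4 = 0.330109
  5  |  dp/dt·Δt = -0.022202  |  p_5 = 0.307907
  6  |  dp/dt·Δt = -0.016303  |  p_6 = 0.291605
  7  |  dp/dt·Δt = -0.012376  |  p_7 = 0.279229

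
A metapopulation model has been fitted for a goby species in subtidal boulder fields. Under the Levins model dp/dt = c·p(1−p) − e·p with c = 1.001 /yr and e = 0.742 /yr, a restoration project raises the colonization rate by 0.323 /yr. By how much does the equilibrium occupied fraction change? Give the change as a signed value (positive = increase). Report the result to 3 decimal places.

0.181

Before: p* = 1 − 0.742/1.001 = 0.2587.
After the change, c = 1.324, e = 0.742, so p* = 1 − 0.742/1.324 = 0.4396.
Δp* = 0.4396 − 0.2587 = +0.1808.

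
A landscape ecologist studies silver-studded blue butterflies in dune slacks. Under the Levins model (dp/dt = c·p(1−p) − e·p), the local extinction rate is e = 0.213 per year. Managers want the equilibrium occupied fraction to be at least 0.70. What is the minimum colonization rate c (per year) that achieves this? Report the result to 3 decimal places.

p* = 1 − e/c ≥ 0.70 requires e/c ≤ 0.3000, i.e. c ≥ e/0.3000.
c_min = 0.213/0.3000 = 0.7100.

0.710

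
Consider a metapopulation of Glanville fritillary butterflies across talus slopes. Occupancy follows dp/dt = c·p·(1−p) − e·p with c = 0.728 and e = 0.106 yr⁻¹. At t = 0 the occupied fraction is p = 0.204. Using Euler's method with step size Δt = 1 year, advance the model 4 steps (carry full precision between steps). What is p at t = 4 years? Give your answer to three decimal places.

Update rule: p ← p + [c·p·(1−p) − e·p]·Δt with Δt = 1.
p: 0.20400 → 0.30059  (Δp = +0.09659)
p: 0.30059 → 0.42178  (Δp = +0.12119)
p: 0.42178 → 0.55462  (Δp = +0.13284)
p: 0.55462 → 0.67566  (Δp = +0.12104)

0.676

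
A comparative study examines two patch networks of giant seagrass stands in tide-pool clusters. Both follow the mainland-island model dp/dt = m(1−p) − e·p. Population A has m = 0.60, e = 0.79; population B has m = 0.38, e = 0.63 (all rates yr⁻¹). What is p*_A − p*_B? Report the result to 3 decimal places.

0.055

A: p*_A = m/(m+e) = 0.60/1.3900 = 0.4317.
B: p*_B = 0.38/1.0100 = 0.3762.
p*_A − p*_B = 0.4317 − 0.3762 = 0.0554.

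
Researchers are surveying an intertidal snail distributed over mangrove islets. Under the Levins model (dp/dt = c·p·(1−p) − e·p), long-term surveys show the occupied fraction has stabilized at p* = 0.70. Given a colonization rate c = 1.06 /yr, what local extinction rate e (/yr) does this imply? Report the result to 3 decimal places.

0.318

At equilibrium c(1−p*) = e.
e = 1.06 × (1 − 0.70) = 1.06 × 0.3000 = 0.3180.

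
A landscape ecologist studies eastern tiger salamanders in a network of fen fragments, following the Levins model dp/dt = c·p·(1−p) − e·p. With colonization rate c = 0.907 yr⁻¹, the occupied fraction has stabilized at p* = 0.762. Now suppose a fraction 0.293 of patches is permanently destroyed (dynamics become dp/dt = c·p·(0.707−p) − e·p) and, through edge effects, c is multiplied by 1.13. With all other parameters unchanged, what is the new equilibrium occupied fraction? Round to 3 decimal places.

Balance c(1−p*) = e gives e = 0.907×(1 − 0.76200) = 0.21587.
New p* = 0.707 − e/c = 0.707 − 0.21587/1.02491 = 0.49638.

0.496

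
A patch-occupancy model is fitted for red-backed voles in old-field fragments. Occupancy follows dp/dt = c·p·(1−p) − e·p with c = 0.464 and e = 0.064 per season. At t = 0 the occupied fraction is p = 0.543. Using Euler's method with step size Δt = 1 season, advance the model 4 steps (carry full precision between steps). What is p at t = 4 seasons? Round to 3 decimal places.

0.787

Update rule: p ← p + [c·p·(1−p) − e·p]·Δt with Δt = 1.
  1  |  dp/dt·Δt = +0.080390  |  p_1 = 0.623390
  2  |  dp/dt·Δt = +0.069039  |  p_2 = 0.692429
  3  |  dp/dt·Δt = +0.054503  |  p_3 = 0.746932
  4  |  dp/dt·Δt = +0.039904  |  p_4 = 0.786836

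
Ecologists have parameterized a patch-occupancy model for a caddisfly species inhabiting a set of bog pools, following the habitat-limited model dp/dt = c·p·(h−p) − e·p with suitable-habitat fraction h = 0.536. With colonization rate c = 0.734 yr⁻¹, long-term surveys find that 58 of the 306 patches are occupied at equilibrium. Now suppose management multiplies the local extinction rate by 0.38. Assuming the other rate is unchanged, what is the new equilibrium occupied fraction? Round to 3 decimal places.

Observed p* = 58/306 = 0.18954.
Balance c(h−p*) = e gives e = 0.734×(0.536 − 0.18954) = 0.25430.
New p* = 0.536 − e/c = 0.536 − 0.09663/0.73400 = 0.40435.

0.404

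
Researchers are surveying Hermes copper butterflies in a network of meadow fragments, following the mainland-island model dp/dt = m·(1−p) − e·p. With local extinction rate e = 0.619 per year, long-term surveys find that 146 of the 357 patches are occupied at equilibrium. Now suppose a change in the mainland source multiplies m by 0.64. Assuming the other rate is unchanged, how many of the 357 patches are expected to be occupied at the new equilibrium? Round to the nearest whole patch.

110

Observed p* = 146/357 = 0.40896.
Balance m(1−p*) = e·p* gives m = e·p*/(1−p*) = 0.619×0.40896/0.59104 = 0.42831.
New p* = m/(m+e) = 0.27412/(0.27412+0.61900) = 0.30692.
Expected occupied = 357 × 0.30692 = 109.57 ≈ 110.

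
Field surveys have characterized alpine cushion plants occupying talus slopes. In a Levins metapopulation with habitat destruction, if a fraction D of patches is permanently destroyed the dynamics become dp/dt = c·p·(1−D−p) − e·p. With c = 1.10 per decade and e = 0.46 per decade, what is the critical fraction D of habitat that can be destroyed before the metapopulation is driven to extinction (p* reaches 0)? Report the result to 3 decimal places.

The nontrivial equilibrium is p* = (1−D) − e/c; extinction occurs when this hits zero.
So D_crit = 1 − e/c = 1 − 0.46/1.10 = 1 − 0.4182 = 0.5818.
This equals the undisturbed p*, a classic result of Lande's extension.

0.582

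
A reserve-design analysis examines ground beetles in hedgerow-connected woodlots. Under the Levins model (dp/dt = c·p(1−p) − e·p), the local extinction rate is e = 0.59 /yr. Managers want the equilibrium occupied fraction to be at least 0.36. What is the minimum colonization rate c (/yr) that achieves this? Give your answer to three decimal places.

p* = 1 − e/c ≥ 0.36 requires e/c ≤ 0.6400, i.e. c ≥ e/0.6400.
c_min = 0.59/0.6400 = 0.9219.

0.922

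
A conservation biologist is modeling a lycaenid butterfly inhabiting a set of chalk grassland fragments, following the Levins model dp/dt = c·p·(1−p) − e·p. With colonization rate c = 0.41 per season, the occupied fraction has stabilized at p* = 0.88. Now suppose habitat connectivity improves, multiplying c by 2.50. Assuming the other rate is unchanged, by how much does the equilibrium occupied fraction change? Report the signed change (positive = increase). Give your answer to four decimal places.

Balance c(1−p*) = e gives e = 0.41×(1 − 0.88000) = 0.04920.
New p* = 1 − e/c = 1 − 0.04920/1.02500 = 0.95200.
Δp* = 0.95200 − 0.88000 = +0.07200.

0.0720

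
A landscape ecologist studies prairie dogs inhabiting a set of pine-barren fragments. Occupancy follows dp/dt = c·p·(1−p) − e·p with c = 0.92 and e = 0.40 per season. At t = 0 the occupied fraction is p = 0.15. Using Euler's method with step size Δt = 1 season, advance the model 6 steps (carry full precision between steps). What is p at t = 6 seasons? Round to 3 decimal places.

Update rule: p ← p + [c·p·(1−p) − e·p]·Δt with Δt = 1.
step 1: Δp = +0.05730, p = 0.20730
step 2: Δp = +0.06826, p = 0.27556
step 3: Δp = +0.07343, p = 0.34899
step 4: Δp = +0.06942, p = 0.41842
step 5: Δp = +0.05651, p = 0.47493
step 6: Δp = +0.03945, p = 0.51438

0.514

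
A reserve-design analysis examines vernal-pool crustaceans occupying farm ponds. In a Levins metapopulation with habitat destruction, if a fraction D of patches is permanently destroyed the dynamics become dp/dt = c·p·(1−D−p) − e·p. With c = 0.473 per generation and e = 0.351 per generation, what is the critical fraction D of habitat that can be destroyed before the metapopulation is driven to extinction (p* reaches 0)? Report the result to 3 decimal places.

0.258

The nontrivial equilibrium is p* = (1−D) − e/c; extinction occurs when this hits zero.
So D_crit = 1 − e/c = 1 − 0.351/0.473 = 1 − 0.7421 = 0.2579.
This equals the undisturbed p*, a classic result of Lande's extension.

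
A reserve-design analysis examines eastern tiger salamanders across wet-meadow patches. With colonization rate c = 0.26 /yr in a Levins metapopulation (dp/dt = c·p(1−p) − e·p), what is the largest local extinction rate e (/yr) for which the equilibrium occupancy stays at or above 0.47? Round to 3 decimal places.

1 − e/c ≥ 0.47 ⇒ e ≤ c(1 − 0.47) = 0.26 × 0.5300.
e_max = 0.1378.

0.138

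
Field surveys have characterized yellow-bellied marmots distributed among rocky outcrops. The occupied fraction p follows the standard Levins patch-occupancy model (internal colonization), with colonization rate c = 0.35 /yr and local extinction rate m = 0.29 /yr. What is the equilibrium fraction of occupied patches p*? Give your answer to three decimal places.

Setting dp/dt = 0 and dividing through by p* gives c·(1−p*) = m.
So p* = 1 − m/c = 1 − 0.29/0.35 = 1 − 0.8286 = 0.1714.

0.171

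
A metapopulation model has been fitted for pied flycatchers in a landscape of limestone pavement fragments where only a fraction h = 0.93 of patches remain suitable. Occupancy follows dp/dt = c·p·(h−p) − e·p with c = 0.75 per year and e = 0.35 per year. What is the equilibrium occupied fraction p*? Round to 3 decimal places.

Setting dp/dt = 0 and dividing by p* gives c·(h−p*) = e.
So p* = h − e/c = 0.93 − 0.35/0.75 = 0.93 − 0.4667 = 0.4633.

0.463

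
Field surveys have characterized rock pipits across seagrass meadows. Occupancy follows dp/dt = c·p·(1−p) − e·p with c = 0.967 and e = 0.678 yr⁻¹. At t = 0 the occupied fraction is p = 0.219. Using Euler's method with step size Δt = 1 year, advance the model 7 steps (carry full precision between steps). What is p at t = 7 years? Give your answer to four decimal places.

0.2881

Update rule: p ← p + [c·p·(1−p) − e·p]·Δt with Δt = 1.
p: 0.21900 → 0.23591  (Δp = +0.01691)
p: 0.23591 → 0.25027  (Δp = +0.01436)
p: 0.25027 → 0.26203  (Δp = +0.01176)
p: 0.26203 → 0.27136  (Δp = +0.00933)
p: 0.27136 → 0.27858  (Δp = +0.00722)
p: 0.27858 → 0.28404  (Δp = +0.00546)
p: 0.28404 → 0.28811  (Δp = +0.00407)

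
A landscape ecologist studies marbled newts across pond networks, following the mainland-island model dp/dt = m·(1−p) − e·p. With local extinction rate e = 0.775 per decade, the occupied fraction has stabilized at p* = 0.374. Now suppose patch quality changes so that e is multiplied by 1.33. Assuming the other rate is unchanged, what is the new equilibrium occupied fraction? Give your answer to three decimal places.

0.310

Balance m(1−p*) = e·p* gives m = e·p*/(1−p*) = 0.775×0.37400/0.62600 = 0.46302.
New p* = m/(m+e) = 0.46302/(0.46302+1.03075) = 0.30997.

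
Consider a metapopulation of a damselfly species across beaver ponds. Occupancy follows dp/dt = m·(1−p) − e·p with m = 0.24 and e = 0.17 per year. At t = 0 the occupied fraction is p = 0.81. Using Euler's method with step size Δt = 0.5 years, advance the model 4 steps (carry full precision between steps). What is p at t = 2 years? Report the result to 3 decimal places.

0.675

Update rule: p ← p + [m·(1−p) − e·p]·Δt with Δt = 0.5.
step 1: Δp = -0.04605, p = 0.76395
step 2: Δp = -0.03661, p = 0.72734
step 3: Δp = -0.02910, p = 0.69824
step 4: Δp = -0.02314, p = 0.67510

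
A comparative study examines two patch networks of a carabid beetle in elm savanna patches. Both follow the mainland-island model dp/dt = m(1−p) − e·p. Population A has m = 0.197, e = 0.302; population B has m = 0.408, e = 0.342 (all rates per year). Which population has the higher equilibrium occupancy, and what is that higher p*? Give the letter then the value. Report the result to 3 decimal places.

A: p*_A = m/(m+e) = 0.197/0.4990 = 0.3948.
B: p*_B = 0.408/0.7500 = 0.5440.
B is higher at 0.5440.

B, 0.544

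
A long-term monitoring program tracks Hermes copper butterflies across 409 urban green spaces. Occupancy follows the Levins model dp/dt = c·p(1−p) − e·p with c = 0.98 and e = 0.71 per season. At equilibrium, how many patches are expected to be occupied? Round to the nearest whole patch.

p* = 1 − e/c = 1 − 0.71/0.98 = 0.2755.
Expected occupied patches = N × p* = 409 × 0.2755 = 112.68 ≈ 113.

113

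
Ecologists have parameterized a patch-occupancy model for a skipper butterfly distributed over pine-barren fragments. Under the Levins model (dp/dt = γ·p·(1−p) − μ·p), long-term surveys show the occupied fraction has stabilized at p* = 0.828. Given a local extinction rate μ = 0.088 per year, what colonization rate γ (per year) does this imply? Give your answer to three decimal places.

At equilibrium γ(1−p*) = μ, so γ = μ/(1−p*).
γ = 0.088/(1 − 0.828) = 0.088/0.1720 = 0.5116.

0.512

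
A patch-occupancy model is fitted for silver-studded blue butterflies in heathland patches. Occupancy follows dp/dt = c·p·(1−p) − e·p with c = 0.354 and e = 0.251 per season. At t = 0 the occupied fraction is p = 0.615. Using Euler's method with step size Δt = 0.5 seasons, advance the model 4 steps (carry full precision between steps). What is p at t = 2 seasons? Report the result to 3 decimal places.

0.503

Update rule: p ← p + [c·p·(1−p) − e·p]·Δt with Δt = 0.5.
t = 0.5: p = 0.61500 + (-0.03527) = 0.57973
t = 1: p = 0.57973 + (-0.02963) = 0.55010
t = 1.5: p = 0.55010 + (-0.02523) = 0.52486
t = 2: p = 0.52486 + (-0.02173) = 0.50313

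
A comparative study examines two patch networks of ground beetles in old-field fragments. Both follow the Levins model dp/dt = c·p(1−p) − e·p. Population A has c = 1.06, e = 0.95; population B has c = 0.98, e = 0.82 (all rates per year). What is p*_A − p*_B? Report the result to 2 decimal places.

A: p*_A = 1 − 0.95/1.06 = 0.1038.
B: p*_B = 1 − 0.82/0.98 = 0.1633.
p*_A − p*_B = 0.1038 − 0.1633 = -0.0595.

-0.06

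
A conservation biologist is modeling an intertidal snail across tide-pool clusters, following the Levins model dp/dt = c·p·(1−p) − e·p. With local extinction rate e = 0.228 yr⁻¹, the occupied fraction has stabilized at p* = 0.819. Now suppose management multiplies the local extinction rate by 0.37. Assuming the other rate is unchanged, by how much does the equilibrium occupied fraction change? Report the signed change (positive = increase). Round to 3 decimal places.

0.114

Balance c(1−p*) = e gives c = e/(1 − 0.81900) = 0.228/0.18100 = 1.25967.
New p* = 1 − e/c = 1 − 0.08436/1.25967 = 0.93303.
Δp* = 0.93303 − 0.81900 = +0.11403.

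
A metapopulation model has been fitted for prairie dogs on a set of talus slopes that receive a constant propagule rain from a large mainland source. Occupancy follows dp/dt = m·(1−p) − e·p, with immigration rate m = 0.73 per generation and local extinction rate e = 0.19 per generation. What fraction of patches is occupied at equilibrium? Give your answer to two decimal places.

At equilibrium the propagule rain into empty patches balances local extinction: m(1−p*) = e·p*.
p* = m/(m+e) = 0.73/(0.73+0.19) = 0.73/0.9200 = 0.7935.

0.79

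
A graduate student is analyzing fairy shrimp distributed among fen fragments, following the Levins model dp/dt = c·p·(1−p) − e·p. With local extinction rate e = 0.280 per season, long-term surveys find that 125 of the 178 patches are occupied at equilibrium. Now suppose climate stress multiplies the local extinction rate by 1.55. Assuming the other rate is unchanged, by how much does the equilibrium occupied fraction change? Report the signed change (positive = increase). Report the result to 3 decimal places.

Observed p* = 125/178 = 0.70225.
Balance c(1−p*) = e gives c = e/(1 − 0.70225) = 0.280/0.29775 = 0.94039.
New p* = 1 − e/c = 1 − 0.43400/0.94039 = 0.53849.
Δp* = 0.53849 − 0.70225 = -0.16376.

-0.164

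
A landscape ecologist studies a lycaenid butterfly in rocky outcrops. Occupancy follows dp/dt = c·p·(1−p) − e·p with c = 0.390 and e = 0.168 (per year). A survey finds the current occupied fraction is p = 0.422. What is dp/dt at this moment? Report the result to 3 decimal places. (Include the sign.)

0.024

Colonization term: c·p·(1−p) = 0.390×0.422×0.5780 = 0.09513.
Extinction term: e·p = 0.07090.
dp/dt = 0.09513 − 0.07090 = 0.02423.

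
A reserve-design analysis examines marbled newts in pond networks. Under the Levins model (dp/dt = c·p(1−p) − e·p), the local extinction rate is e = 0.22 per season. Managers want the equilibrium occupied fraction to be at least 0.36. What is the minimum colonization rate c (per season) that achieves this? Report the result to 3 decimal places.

0.344

p* = 1 − e/c ≥ 0.36 requires e/c ≤ 0.6400, i.e. c ≥ e/0.6400.
c_min = 0.22/0.6400 = 0.3438.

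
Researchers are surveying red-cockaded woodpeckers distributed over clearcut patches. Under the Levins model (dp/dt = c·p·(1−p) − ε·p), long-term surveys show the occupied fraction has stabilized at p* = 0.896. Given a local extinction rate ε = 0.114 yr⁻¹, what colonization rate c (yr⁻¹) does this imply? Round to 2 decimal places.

At equilibrium c(1−p*) = ε, so c = ε/(1−p*).
c = 0.114/(1 − 0.896) = 0.114/0.1040 = 1.0962.

1.10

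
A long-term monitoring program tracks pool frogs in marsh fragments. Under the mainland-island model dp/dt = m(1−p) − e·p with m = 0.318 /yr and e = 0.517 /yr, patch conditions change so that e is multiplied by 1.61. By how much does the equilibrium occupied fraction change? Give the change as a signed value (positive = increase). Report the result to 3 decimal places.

-0.104

Before: p* = 0.318/(0.318+0.517) = 0.3808.
After: m = 0.318, e = 0.83237; p* = 0.318/1.1504 = 0.2764.
Δp* = 0.2764 − 0.3808 = -0.1044.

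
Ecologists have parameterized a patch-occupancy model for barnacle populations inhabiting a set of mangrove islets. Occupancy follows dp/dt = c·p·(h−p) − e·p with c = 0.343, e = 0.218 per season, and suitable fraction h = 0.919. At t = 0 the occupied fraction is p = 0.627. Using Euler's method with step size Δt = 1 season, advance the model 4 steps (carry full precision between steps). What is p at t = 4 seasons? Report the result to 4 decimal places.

0.4355

Update rule: p ← p + [c·p·(h−p) − e·p]·Δt with Δt = 1.
t = 1: p = 0.62700 + (-0.07389) = 0.55311
t = 2: p = 0.55311 + (-0.05116) = 0.50195
t = 3: p = 0.50195 + (-0.03762) = 0.46433
t = 4: p = 0.46433 + (-0.02881) = 0.43552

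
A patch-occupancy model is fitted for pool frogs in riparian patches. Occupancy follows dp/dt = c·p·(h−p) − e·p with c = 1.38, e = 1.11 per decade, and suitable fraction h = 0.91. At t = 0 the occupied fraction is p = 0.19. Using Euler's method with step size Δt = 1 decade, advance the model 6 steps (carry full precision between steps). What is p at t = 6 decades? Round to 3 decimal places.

Update rule: p ← p + [c·p·(h−p) − e·p]·Δt with Δt = 1.
t = 1: p = 0.19000 + (-0.02212) = 0.16788
t = 2: p = 0.16788 + (-0.01442) = 0.15347
t = 3: p = 0.15347 + (-0.01013) = 0.14334
t = 4: p = 0.14334 + (-0.00745) = 0.13588
t = 5: p = 0.13588 + (-0.00567) = 0.13022
t = 6: p = 0.13022 + (-0.00441) = 0.12580

0.126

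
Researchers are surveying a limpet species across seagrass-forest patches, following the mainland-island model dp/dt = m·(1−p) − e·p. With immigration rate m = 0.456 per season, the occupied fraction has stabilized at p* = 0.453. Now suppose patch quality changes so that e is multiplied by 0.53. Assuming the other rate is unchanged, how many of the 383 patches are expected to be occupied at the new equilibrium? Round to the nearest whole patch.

Balance m(1−p*) = e·p* gives e = m(1−p*)/p* = 0.456×0.54700/0.45300 = 0.55062.
New p* = m/(m+e) = 0.45600/(0.45600+0.29183) = 0.60976.
Expected occupied = 383 × 0.60976 = 233.54 ≈ 234.

234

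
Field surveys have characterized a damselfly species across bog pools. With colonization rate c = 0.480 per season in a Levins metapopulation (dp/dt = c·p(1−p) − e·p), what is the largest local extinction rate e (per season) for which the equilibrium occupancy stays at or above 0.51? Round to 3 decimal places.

1 − e/c ≥ 0.51 ⇒ e ≤ c(1 − 0.51) = 0.480 × 0.4900.
e_max = 0.2352.

0.235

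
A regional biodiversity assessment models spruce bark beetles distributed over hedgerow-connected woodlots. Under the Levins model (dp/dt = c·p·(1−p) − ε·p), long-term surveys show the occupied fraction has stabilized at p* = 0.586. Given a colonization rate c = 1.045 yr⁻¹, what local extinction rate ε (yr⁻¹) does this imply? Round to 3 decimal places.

0.433

At equilibrium c(1−p*) = ε.
ε = 1.045 × (1 − 0.586) = 1.045 × 0.4140 = 0.4326.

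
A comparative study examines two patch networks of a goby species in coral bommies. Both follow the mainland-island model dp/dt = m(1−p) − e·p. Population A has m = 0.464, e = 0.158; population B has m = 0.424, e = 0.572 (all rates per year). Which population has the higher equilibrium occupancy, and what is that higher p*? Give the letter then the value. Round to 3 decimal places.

A, 0.746

A: p*_A = m/(m+e) = 0.464/0.6220 = 0.7460.
B: p*_B = 0.424/0.9960 = 0.4257.
A is higher at 0.7460.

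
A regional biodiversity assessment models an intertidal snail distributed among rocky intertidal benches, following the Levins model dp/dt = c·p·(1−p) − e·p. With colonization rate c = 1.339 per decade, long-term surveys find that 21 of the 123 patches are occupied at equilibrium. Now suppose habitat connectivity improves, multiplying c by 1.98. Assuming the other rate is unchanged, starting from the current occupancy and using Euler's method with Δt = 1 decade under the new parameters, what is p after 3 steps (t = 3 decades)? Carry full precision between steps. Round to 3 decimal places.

Observed p* = 21/123 = 0.17073.
Balance c(1−p*) = e gives e = 1.339×(1 − 0.17073) = 1.11039.
Starting from p₀ = 0.17073; update p ← p + (dp/dt)·Δt with the new parameters.
t = 1: p = 0.17073 + (+0.18579) = 0.35652
t = 2: p = 0.35652 + (+0.21235) = 0.56887
t = 3: p = 0.56887 + (+0.01856) = 0.58743

0.587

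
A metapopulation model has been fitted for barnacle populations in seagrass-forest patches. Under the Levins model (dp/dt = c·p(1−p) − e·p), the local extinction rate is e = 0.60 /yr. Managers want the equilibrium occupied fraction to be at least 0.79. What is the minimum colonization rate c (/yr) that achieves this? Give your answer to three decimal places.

p* = 1 − e/c ≥ 0.79 requires e/c ≤ 0.2100, i.e. c ≥ e/0.2100.
c_min = 0.60/0.2100 = 2.8571.

2.857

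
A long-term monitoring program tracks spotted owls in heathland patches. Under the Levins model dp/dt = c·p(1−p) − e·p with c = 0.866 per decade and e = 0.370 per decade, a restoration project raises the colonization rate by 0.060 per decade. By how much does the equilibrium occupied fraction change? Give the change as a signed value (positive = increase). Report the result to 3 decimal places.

0.028

Before: p* = 1 − 0.370/0.866 = 0.5727.
After the change, c = 0.926, e = 0.37, so p* = 1 − 0.37/0.926 = 0.6004.
Δp* = 0.6004 − 0.5727 = +0.0277.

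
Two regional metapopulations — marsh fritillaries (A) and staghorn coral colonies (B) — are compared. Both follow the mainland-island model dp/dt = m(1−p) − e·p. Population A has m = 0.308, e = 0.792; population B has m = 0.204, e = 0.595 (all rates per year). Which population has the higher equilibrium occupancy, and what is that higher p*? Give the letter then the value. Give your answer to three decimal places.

A: p*_A = m/(m+e) = 0.308/1.1000 = 0.2800.
B: p*_B = 0.204/0.7990 = 0.2553.
A is higher at 0.2800.

A, 0.280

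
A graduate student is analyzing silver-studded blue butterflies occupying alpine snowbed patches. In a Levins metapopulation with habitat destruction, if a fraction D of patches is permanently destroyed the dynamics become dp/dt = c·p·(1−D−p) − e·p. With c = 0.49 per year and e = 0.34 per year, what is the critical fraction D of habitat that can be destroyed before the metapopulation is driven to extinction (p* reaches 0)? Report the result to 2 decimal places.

The nontrivial equilibrium is p* = (1−D) − e/c; extinction occurs when this hits zero.
So D_crit = 1 − e/c = 1 − 0.34/0.49 = 1 − 0.6939 = 0.3061.
This equals the undisturbed p*, a classic result of Lande's extension.

0.31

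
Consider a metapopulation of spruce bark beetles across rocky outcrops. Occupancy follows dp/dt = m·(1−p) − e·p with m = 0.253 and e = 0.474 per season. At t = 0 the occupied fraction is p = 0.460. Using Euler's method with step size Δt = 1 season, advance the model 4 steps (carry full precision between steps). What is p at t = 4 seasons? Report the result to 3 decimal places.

Update rule: p ← p + [m·(1−p) − e·p]·Δt with Δt = 1.
  1  |  dp/dt·Δt = -0.081420  |  p_1 = 0.378580
  2  |  dp/dt·Δt = -0.022228  |  p_2 = 0.356352
  3  |  dp/dt·Δt = -0.006068  |  p_3 = 0.350284
  4  |  dp/dt·Δt = -0.001657  |  p_4 = 0.348628

0.349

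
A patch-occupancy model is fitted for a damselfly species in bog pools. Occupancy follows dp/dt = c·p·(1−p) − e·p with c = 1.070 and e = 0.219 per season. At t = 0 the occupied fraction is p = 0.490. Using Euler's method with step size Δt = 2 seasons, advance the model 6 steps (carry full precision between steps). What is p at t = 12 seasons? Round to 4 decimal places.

Update rule: p ← p + [c·p·(1−p) − e·p]·Δt with Δt = 2.
step 1: Δp = +0.32017, p = 0.81017
step 2: Δp = -0.02573, p = 0.78444
step 3: Δp = +0.01828, p = 0.80272
step 4: Δp = -0.01269, p = 0.79002
step 5: Δp = +0.00897, p = 0.79899
step 6: Δp = -0.00626, p = 0.79273

0.7927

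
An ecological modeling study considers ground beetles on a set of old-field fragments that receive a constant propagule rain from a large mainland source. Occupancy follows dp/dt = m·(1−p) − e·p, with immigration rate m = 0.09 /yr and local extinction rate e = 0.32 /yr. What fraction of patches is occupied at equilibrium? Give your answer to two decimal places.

0.22

At equilibrium the propagule rain into empty patches balances local extinction: m(1−p*) = e·p*.
p* = m/(m+e) = 0.09/(0.09+0.32) = 0.09/0.4100 = 0.2195.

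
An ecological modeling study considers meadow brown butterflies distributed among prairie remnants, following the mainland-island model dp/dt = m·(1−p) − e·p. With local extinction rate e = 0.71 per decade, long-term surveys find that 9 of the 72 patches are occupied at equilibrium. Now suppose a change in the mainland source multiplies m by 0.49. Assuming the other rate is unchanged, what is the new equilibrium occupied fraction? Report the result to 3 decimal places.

0.065

Observed p* = 9/72 = 0.12500.
Balance m(1−p*) = e·p* gives m = e·p*/(1−p*) = 0.71×0.12500/0.87500 = 0.10143.
New p* = m/(m+e) = 0.04970/(0.04970+0.71000) = 0.06542.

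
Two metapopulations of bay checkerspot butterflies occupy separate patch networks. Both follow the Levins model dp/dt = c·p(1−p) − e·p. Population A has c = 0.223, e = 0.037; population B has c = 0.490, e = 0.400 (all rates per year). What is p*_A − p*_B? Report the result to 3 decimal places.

A: p*_A = 1 − 0.037/0.223 = 0.8341.
B: p*_B = 1 − 0.400/0.490 = 0.1837.
p*_A − p*_B = 0.8341 − 0.1837 = 0.6504.

0.650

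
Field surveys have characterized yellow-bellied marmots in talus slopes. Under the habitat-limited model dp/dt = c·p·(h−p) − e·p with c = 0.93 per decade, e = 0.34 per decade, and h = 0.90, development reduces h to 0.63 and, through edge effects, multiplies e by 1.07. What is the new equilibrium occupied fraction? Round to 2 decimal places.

Before: p* = h − e/c = 0.90 − 0.34/0.93 = 0.90 − 0.3656 = 0.5344.
After: c = 0.93, e = 0.3638, h = 0.63; p* = 0.63 − 0.3638/0.93 = 0.2388.

0.24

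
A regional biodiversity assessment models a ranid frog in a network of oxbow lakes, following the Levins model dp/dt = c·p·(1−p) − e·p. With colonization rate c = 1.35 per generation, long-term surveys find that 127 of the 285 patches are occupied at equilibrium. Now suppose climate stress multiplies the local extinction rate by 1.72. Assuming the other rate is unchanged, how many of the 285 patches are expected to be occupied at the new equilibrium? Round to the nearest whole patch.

13

Observed p* = 127/285 = 0.44561.
Balance c(1−p*) = e gives e = 1.35×(1 − 0.44561) = 0.74843.
New p* = 1 − e/c = 1 − 1.28730/1.35000 = 0.04644.
Expected occupied = 285 × 0.04644 = 13.24 ≈ 13.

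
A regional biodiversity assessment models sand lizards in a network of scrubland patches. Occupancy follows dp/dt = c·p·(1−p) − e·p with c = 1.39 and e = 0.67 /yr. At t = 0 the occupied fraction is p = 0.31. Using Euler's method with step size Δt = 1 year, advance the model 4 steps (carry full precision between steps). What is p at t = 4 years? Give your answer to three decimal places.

0.512

Update rule: p ← p + [c·p·(1−p) − e·p]·Δt with Δt = 1.
p: 0.31000 → 0.39962  (Δp = +0.08962)
p: 0.39962 → 0.46537  (Δp = +0.06575)
p: 0.46537 → 0.49940  (Δp = +0.03404)
p: 0.49940 → 0.51230  (Δp = +0.01290)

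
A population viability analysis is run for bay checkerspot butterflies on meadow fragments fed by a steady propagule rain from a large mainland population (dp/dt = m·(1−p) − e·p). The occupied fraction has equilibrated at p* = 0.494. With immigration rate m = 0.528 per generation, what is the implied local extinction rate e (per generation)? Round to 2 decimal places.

0.54

At equilibrium m(1−p*) = e·p*, so e = m(1−p*)/p*.
e = 0.528 × 0.5060 / 0.494 = 0.5408.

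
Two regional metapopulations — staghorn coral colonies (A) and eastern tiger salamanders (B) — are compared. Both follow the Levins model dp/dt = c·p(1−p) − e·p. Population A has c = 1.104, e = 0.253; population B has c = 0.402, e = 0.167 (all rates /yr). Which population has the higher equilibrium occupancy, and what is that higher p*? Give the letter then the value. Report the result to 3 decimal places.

A: p*_A = 1 − 0.253/1.104 = 0.7708.
B: p*_B = 1 − 0.167/0.402 = 0.5846.
A is higher at 0.7708.

A, 0.771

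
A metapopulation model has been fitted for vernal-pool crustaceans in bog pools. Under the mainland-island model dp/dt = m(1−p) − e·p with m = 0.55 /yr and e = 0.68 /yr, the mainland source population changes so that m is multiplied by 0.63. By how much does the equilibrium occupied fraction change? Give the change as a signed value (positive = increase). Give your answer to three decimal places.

-0.110

Before: p* = 0.55/(0.55+0.68) = 0.4472.
After: m = 0.3465, e = 0.68; p* = 0.3465/1.0265 = 0.3376.
Δp* = 0.3376 − 0.4472 = -0.1096.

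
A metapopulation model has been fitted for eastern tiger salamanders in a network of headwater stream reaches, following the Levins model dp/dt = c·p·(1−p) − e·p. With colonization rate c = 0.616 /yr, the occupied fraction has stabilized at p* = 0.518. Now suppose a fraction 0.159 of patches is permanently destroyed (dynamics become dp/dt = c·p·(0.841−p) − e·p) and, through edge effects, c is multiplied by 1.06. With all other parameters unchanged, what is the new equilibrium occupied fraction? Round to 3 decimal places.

Balance c(1−p*) = e gives e = 0.616×(1 − 0.51800) = 0.29691.
New p* = 0.841 − e/c = 0.841 − 0.29691/0.65296 = 0.38629.

0.386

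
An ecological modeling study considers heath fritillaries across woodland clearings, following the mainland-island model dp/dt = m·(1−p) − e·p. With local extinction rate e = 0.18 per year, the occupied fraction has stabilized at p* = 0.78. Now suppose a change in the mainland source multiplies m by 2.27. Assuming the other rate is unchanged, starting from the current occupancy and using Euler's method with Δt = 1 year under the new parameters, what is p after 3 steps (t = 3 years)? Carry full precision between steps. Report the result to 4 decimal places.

0.9167

Balance m(1−p*) = e·p* gives m = e·p*/(1−p*) = 0.18×0.78000/0.22000 = 0.63818.
Starting from p₀ = 0.78000; update p ← p + (dp/dt)·Δt with the new parameters.
  1  |  dp/dt·Δt = +0.178308  |  p_1 = 0.958308
  2  |  dp/dt·Δt = -0.112097  |  p_2 = 0.846211
  3  |  dp/dt·Δt = +0.070473  |  p_3 = 0.916683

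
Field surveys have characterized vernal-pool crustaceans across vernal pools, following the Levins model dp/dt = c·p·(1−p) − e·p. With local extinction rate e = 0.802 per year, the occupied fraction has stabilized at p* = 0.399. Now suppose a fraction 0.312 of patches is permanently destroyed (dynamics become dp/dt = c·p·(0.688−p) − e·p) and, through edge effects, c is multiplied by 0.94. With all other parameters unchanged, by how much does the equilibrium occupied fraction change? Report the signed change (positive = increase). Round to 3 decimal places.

Balance c(1−p*) = e gives c = e/(1 − 0.39900) = 0.802/0.60100 = 1.33444.
New p* = 0.688 − e/c = 0.688 − 0.80200/1.25437 = 0.04864.
Δp* = 0.04864 − 0.39900 = -0.35036.

-0.350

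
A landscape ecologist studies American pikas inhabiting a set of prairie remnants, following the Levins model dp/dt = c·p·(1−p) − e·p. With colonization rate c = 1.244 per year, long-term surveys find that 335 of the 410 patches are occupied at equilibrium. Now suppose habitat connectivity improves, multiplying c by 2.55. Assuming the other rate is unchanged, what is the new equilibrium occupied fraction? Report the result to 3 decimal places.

0.928

Observed p* = 335/410 = 0.81707.
Balance c(1−p*) = e gives e = 1.244×(1 − 0.81707) = 0.22756.
New p* = 1 − e/c = 1 − 0.22756/3.17220 = 0.92826.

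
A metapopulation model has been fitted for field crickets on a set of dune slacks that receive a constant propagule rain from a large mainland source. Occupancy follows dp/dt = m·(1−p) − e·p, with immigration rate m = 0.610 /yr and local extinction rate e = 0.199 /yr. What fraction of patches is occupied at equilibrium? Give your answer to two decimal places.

Setting dp/dt = 0: m − m·p* = e·p*, so m = (m+e)·p*.
p* = m/(m+e) = 0.610/(0.610+0.199) = 0.610/0.8090 = 0.7540.

0.75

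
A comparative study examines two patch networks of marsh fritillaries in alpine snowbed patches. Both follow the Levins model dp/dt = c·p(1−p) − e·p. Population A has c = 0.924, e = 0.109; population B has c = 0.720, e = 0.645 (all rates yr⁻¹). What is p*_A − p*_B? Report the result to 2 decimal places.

0.78

A: p*_A = 1 − 0.109/0.924 = 0.8820.
B: p*_B = 1 − 0.645/0.720 = 0.1042.
p*_A − p*_B = 0.8820 − 0.1042 = 0.7779.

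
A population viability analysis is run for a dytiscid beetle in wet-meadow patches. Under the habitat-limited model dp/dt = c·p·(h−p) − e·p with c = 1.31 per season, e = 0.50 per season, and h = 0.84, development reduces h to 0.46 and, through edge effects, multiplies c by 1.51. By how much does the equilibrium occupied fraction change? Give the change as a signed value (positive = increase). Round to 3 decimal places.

-0.251

Before: p* = h − e/c = 0.84 − 0.50/1.31 = 0.84 − 0.3817 = 0.4583.
After: c = 1.9781, e = 0.5, h = 0.46; p* = 0.46 − 0.5/1.9781 = 0.2072.
Δp* = 0.2072 − 0.4583 = -0.2511.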